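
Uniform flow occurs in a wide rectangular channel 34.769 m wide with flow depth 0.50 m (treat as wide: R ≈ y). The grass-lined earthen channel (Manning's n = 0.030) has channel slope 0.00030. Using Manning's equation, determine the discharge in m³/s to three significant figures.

6.32 m³/s

A = b·y = 34.769 × 0.50 = 17.38 m²
Wide channel: R ≈ y = 0.50 m
Q = (1/n)·A·R^(2/3)·S^(1/2) = (1/0.030) × 17.38 × 0.5000^(2/3) × 0.00030^(1/2) = 6.323 m³/s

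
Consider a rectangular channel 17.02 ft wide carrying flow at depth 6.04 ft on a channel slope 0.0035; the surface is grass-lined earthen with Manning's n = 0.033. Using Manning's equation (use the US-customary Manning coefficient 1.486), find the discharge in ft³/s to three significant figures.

A = b·y = 17.02 × 6.04 = 102.8 ft²
P = b + 2y = 17.02 + 2×6.04 = 29.10 ft
R = A/P = 102.8/29.10 = 3.533 ft
Q = (1.486/n)·A·R^(2/3)·S^(1/2) = (1.486/0.033) × 102.8 × 3.533^(2/3) × 0.0035^(1/2) = 635.2 ft³/s

635 ft³/s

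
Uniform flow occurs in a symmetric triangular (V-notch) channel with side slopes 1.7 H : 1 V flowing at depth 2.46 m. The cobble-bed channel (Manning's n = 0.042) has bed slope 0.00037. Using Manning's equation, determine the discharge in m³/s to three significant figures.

4.90 m³/s

A = z·y² = 1.7×2.46² = 10.29 m²
P = 2y√(1+z²) = 2×2.46×√(1+1.7²) = 9.704 m
R = A/P = 10.29/9.704 = 1.060 m
Q = (1/n)·A·R^(2/3)·S^(1/2) = (1/0.042) × 10.29 × 1.060^(2/3) × 0.00037^(1/2) = 4.899 m³/s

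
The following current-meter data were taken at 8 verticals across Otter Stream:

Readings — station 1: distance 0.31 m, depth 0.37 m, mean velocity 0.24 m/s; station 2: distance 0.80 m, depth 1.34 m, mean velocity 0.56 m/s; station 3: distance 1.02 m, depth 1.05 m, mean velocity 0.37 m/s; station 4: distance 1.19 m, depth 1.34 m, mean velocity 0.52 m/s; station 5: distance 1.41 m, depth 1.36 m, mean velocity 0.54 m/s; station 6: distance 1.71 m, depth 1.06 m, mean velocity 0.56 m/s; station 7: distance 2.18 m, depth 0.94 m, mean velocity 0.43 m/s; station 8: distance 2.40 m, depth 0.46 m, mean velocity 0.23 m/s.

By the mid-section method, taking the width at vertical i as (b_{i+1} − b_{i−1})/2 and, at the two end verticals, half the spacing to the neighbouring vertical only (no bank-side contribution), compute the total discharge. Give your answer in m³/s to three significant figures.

w_1 = (0.80 − 0.31)/2 = 0.245 m; q_1 = 0.24 × 0.37 × 0.245 = 0.02176 m³/s
w_2 = (1.02 − 0.31)/2 = 0.355 m; q_2 = 0.56 × 1.34 × 0.355 = 0.2664 m³/s
w_3 = (1.19 − 0.80)/2 = 0.195 m; q_3 = 0.37 × 1.05 × 0.195 = 0.07576 m³/s
w_4 = (1.41 − 1.02)/2 = 0.195 m; q_4 = 0.52 × 1.34 × 0.195 = 0.1359 m³/s
w_5 = (1.71 − 1.19)/2 = 0.26 m; q_5 = 0.54 × 1.36 × 0.26 = 0.1909 m³/s
w_6 = (2.18 − 1.41)/2 = 0.385 m; q_6 = 0.56 × 1.06 × 0.385 = 0.2285 m³/s
w_7 = (2.40 − 1.71)/2 = 0.345 m; q_7 = 0.43 × 0.94 × 0.345 = 0.1394 m³/s
w_8 = (2.40 − 2.18)/2 = 0.11 m; q_8 = 0.23 × 0.46 × 0.11 = 0.01164 m³/s
Q = Σ qᵢ = 1.070 m³/s

1.07 m³/s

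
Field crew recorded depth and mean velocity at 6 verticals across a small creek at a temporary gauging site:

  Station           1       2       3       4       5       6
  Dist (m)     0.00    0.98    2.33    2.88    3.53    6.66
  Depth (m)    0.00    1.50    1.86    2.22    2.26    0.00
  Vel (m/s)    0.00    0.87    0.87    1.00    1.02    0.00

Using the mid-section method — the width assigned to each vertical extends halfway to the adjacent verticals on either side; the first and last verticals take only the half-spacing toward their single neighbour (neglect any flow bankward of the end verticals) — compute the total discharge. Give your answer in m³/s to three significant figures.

8.75 m³/s

w_2 = (2.33 − 0.00)/2 = 1.165 m; q_2 = 0.87 × 1.50 × 1.165 = 1.520 m³/s
w_3 = (2.88 − 0.98)/2 = 0.95 m; q_3 = 0.87 × 1.86 × 0.95 = 1.537 m³/s
w_4 = (3.53 − 2.33)/2 = 0.6 m; q_4 = 1.00 × 2.22 × 0.6 = 1.332 m³/s
w_5 = (6.66 − 2.88)/2 = 1.89 m; q_5 = 1.02 × 2.26 × 1.89 = 4.357 m³/s
Stations 1, 6 contribute zero (depth or velocity is 0).
Q = Σ qᵢ = 8.746 m³/s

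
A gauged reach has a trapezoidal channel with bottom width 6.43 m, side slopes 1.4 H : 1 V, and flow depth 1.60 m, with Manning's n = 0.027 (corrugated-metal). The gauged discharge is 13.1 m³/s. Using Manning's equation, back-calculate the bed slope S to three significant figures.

0.000532

A = (b + z·y)·y = (6.43 + 1.4×1.60)×1.60 = 13.87 m²
P = b + 2y√(1+z²) = 6.43 + 2×1.60×√(1+1.4²) = 11.94 m
R = A/P = 13.87/11.94 = 1.162 m
S = (Q·n / (1·A·R^(2/3)))² = (13.1×0.027 / (1×13.87×1.105))² = 0.0005320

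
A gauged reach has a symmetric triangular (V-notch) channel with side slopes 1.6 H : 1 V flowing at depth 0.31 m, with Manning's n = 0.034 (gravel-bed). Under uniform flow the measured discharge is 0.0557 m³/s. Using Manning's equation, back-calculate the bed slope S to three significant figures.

0.00227

A = z·y² = 1.6×0.31² = 0.1538 m²
P = 2y√(1+z²) = 2×0.31×√(1+1.6²) = 1.170 m
R = A/P = 0.1538/1.170 = 0.1314 m
S = (Q·n / (1·A·R^(2/3)))² = (0.0557×0.034 / (1×0.1538×0.2585))² = 0.002270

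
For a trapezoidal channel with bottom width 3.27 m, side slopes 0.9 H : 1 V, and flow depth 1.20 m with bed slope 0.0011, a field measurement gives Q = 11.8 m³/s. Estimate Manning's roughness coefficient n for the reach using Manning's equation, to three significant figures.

A = (b + z·y)·y = (3.27 + 0.9×1.20)×1.20 = 5.220 m²
P = b + 2y√(1+z²) = 3.27 + 2×1.20×√(1+0.9²) = 6.499 m
R = A/P = 5.220/6.499 = 0.8032 m
n = (1/Q)·A·R^(2/3)·S^(1/2) = (1/11.8) × 5.220 × 0.8641 × 0.03317 = 0.01268

0.0127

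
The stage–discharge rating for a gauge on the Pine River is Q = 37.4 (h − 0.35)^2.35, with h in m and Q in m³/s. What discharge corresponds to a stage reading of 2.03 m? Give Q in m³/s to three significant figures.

Q = 37.4 × (2.03 − 0.35)^2.35 = 37.4 × 1.68^2.35 = 126.6 m³/s

127 m³/s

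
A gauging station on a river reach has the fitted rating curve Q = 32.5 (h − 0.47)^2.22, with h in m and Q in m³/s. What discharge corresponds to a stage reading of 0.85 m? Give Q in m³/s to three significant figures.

Q = 32.5 × (0.85 − 0.47)^2.22 = 32.5 × 0.38^2.22 = 3.793 m³/s

3.79 m³/s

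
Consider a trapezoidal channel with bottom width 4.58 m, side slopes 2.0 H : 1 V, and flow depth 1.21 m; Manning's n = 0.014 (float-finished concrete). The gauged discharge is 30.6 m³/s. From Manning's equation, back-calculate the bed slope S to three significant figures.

0.00319

A = (b + z·y)·y = (4.58 + 2.0×1.21)×1.21 = 8.470 m²
P = b + 2y√(1+z²) = 4.58 + 2×1.21×√(1+2.0²) = 9.991 m
R = A/P = 8.470/9.991 = 0.8477 m
S = (Q·n / (1·A·R^(2/3)))² = (30.6×0.014 / (1×8.470×0.8957))² = 0.003188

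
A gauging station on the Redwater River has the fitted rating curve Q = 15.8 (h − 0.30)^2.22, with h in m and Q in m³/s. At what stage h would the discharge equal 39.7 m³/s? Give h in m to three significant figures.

1.81 m

h − h₀ = (Q/C)^(1/b) = (39.7/15.8)^(1/2.22) = 1.514 m
h = 0.30 + 1.514 = 1.814 m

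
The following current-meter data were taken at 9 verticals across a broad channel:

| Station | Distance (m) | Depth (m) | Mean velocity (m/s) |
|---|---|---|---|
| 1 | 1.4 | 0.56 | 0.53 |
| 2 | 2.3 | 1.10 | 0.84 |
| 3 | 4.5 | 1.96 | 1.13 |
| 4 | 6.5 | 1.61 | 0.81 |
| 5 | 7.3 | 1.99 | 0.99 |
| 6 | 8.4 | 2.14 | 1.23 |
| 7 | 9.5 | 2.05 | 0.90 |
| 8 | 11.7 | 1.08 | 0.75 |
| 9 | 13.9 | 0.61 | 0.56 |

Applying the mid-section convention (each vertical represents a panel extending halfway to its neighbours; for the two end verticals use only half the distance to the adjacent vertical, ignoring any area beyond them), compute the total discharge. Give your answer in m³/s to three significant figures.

w_1 = (2.3 − 1.4)/2 = 0.45 m; q_1 = 0.53 × 0.56 × 0.45 = 0.1336 m³/s
w_2 = (4.5 − 1.4)/2 = 1.55 m; q_2 = 0.84 × 1.10 × 1.55 = 1.432 m³/s
w_3 = (6.5 − 2.3)/2 = 2.1 m; q_3 = 1.13 × 1.96 × 2.1 = 4.651 m³/s
w_4 = (7.3 − 4.5)/2 = 1.4 m; q_4 = 0.81 × 1.61 × 1.4 = 1.826 m³/s
w_5 = (8.4 − 6.5)/2 = 0.95 m; q_5 = 0.99 × 1.99 × 0.95 = 1.872 m³/s
w_6 = (9.5 − 7.3)/2 = 1.1 m; q_6 = 1.23 × 2.14 × 1.1 = 2.895 m³/s
w_7 = (11.7 − 8.4)/2 = 1.65 m; q_7 = 0.90 × 2.05 × 1.65 = 3.044 m³/s
w_8 = (13.9 − 9.5)/2 = 2.2 m; q_8 = 0.75 × 1.08 × 2.2 = 1.782 m³/s
w_9 = (13.9 − 11.7)/2 = 1.1 m; q_9 = 0.56 × 0.61 × 1.1 = 0.3758 m³/s
Q = Σ qᵢ = 18.01 m³/s

18.0 m³/s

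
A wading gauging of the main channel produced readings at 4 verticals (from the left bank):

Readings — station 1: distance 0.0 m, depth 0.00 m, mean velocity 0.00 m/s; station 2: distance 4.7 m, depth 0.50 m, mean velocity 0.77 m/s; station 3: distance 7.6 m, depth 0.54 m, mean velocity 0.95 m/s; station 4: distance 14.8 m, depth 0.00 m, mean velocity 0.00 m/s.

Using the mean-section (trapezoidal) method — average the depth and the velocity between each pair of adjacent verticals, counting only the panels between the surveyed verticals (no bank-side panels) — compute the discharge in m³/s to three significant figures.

Panel 1-2: Δb = 4.7 m, d̄ = (0.00+0.50)/2 = 0.25, v̄ = (0.00+0.77)/2 = 0.385 → q = 4.7×0.25×0.385 = 0.4524 m³/s
Panel 2-3: Δb = 2.9 m, d̄ = (0.50+0.54)/2 = 0.52, v̄ = (0.77+0.95)/2 = 0.86 → q = 2.9×0.52×0.86 = 1.297 m³/s
Panel 3-4: Δb = 7.2 m, d̄ = (0.54+0.00)/2 = 0.27, v̄ = (0.95+0.00)/2 = 0.475 → q = 7.2×0.27×0.475 = 0.9234 m³/s
Q = Σ q = 2.673 m³/s

2.67 m³/s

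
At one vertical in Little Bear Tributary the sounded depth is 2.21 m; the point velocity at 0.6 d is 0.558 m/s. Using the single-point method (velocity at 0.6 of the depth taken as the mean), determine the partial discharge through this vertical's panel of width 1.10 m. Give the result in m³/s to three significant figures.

v̄ = v₀.₆ = 0.558 m/s
q = v̄ × d × w = 0.5580 × 2.21 × 1.10 = 1.356 m³/s

1.36 m³/s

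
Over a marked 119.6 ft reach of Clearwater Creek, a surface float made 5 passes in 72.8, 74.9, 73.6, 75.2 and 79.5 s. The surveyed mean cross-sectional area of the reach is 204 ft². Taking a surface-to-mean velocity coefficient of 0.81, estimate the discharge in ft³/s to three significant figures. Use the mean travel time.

t̄ = (72.8 + 74.9 + 73.6 + 75.2 + 79.5) / 5 = 75.2 s
v_surface = L / t̄ = 119.6 / 75.2 = 1.590 ft/s
v_mean = 0.81 × 1.590 = 1.288 ft/s
Q = A × v_mean = 204 × 1.288 = 262.8 ft³/s

263 ft³/s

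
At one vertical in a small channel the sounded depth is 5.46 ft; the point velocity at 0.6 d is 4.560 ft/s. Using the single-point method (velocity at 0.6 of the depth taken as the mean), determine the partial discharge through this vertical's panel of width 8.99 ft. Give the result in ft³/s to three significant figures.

224 ft³/s

v̄ = v₀.₆ = 4.560 ft/s
q = v̄ × d × w = 4.560 × 5.46 × 8.99 = 223.8 ft³/s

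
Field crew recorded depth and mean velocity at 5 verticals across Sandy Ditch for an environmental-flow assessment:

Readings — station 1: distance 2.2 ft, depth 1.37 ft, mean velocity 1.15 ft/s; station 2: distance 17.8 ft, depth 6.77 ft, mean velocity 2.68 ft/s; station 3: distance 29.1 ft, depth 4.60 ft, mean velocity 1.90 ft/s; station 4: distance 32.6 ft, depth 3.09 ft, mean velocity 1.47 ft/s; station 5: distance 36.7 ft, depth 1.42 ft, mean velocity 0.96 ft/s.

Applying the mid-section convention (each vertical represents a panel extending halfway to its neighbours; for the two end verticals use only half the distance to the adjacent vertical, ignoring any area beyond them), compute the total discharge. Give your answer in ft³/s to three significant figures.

w_1 = (17.8 − 2.2)/2 = 7.8 ft; q_1 = 1.15 × 1.37 × 7.8 = 12.29 ft³/s
w_2 = (29.1 − 2.2)/2 = 13.45 ft; q_2 = 2.68 × 6.77 × 13.45 = 244.0 ft³/s
w_3 = (32.6 − 17.8)/2 = 7.4 ft; q_3 = 1.90 × 4.60 × 7.4 = 64.68 ft³/s
w_4 = (36.7 − 29.1)/2 = 3.8 ft; q_4 = 1.47 × 3.09 × 3.8 = 17.26 ft³/s
w_5 = (36.7 − 32.6)/2 = 2.05 ft; q_5 = 0.96 × 1.42 × 2.05 = 2.795 ft³/s
Q = Σ qᵢ = 341.1 ft³/s

341 ft³/s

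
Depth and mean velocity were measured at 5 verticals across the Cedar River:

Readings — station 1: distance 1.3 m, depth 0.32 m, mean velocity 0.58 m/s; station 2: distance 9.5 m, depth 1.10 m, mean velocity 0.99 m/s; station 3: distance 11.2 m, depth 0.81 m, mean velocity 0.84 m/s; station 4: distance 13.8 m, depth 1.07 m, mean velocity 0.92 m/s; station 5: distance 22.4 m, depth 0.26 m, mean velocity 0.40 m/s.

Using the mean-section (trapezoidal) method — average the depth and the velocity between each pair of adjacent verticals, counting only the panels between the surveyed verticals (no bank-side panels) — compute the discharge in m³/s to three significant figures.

Panel 1-2: Δb = 8.2 m, d̄ = (0.32+1.10)/2 = 0.71, v̄ = (0.58+0.99)/2 = 0.785 → q = 8.2×0.71×0.785 = 4.570 m³/s
Panel 2-3: Δb = 1.7 m, d̄ = (1.10+0.81)/2 = 0.955, v̄ = (0.99+0.84)/2 = 0.915 → q = 1.7×0.955×0.915 = 1.486 m³/s
Panel 3-4: Δb = 2.6 m, d̄ = (0.81+1.07)/2 = 0.94, v̄ = (0.84+0.92)/2 = 0.88 → q = 2.6×0.94×0.88 = 2.151 m³/s
Panel 4-5: Δb = 8.6 m, d̄ = (1.07+0.26)/2 = 0.665, v̄ = (0.92+0.40)/2 = 0.66 → q = 8.6×0.665×0.66 = 3.775 m³/s
Q = Σ q = 11.98 m³/s

12.0 m³/s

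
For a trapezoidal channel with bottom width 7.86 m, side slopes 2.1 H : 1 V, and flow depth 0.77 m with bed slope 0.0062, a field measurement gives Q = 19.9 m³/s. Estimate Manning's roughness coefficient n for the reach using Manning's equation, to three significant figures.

A = (b + z·y)·y = (7.86 + 2.1×0.77)×0.77 = 7.297 m²
P = b + 2y√(1+z²) = 7.86 + 2×0.77×√(1+2.1²) = 11.44 m
R = A/P = 7.297/11.44 = 0.6378 m
n = (1/Q)·A·R^(2/3)·S^(1/2) = (1/19.9) × 7.297 × 0.7409 × 0.07874 = 0.02139

0.0214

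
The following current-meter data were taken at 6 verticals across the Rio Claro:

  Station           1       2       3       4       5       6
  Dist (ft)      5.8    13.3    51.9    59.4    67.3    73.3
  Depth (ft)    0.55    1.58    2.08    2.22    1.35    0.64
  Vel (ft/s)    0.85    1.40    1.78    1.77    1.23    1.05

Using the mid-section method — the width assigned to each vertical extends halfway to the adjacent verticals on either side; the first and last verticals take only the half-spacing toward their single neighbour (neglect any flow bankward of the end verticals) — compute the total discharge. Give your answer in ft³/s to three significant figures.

w_1 = (13.3 − 5.8)/2 = 3.75 ft; q_1 = 0.85 × 0.55 × 3.75 = 1.753 ft³/s
w_2 = (51.9 − 5.8)/2 = 23.05 ft; q_2 = 1.40 × 1.58 × 23.05 = 50.99 ft³/s
w_3 = (59.4 − 13.3)/2 = 23.05 ft; q_3 = 1.78 × 2.08 × 23.05 = 85.34 ft³/s
w_4 = (67.3 − 51.9)/2 = 7.7 ft; q_4 = 1.77 × 2.22 × 7.7 = 30.26 ft³/s
w_5 = (73.3 − 59.4)/2 = 6.95 ft; q_5 = 1.23 × 1.35 × 6.95 = 11.54 ft³/s
w_6 = (73.3 − 67.3)/2 = 3 ft; q_6 = 1.05 × 0.64 × 3 = 2.016 ft³/s
Q = Σ qᵢ = 181.9 ft³/s

182 ft³/s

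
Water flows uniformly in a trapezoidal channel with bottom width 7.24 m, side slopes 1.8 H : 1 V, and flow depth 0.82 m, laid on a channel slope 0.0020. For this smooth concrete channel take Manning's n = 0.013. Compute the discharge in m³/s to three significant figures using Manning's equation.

A = (b + z·y)·y = (7.24 + 1.8×0.82)×0.82 = 7.147 m²
P = b + 2y√(1+z²) = 7.24 + 2×0.82×√(1+1.8²) = 10.62 m
R = A/P = 7.147/10.62 = 0.6732 m
Q = (1/n)·A·R^(2/3)·S^(1/2) = (1/0.013) × 7.147 × 0.6732^(2/3) × 0.0020^(1/2) = 18.89 m³/s

18.9 m³/s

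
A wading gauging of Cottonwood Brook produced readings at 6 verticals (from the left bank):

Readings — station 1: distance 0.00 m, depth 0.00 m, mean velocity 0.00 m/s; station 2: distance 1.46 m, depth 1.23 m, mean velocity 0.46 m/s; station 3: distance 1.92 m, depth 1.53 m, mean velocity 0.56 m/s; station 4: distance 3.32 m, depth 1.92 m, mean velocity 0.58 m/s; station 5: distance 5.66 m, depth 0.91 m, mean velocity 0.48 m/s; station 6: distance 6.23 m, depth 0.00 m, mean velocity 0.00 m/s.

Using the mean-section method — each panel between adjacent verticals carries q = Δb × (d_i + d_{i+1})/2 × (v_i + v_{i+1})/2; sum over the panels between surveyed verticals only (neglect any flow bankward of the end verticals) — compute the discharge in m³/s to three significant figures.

3.72 m³/s

Panel 1-2: Δb = 1.46 m, d̄ = (0.00+1.23)/2 = 0.615, v̄ = (0.00+0.46)/2 = 0.23 → q = 1.46×0.615×0.23 = 0.2065 m³/s
Panel 2-3: Δb = 0.46 m, d̄ = (1.23+1.53)/2 = 1.38, v̄ = (0.46+0.56)/2 = 0.51 → q = 0.46×1.38×0.51 = 0.3237 m³/s
Panel 3-4: Δb = 1.4 m, d̄ = (1.53+1.92)/2 = 1.725, v̄ = (0.56+0.58)/2 = 0.57 → q = 1.4×1.725×0.57 = 1.377 m³/s
Panel 4-5: Δb = 2.34 m, d̄ = (1.92+0.91)/2 = 1.415, v̄ = (0.58+0.48)/2 = 0.53 → q = 2.34×1.415×0.53 = 1.755 m³/s
Panel 5-6: Δb = 0.57 m, d̄ = (0.91+0.00)/2 = 0.455, v̄ = (0.48+0.00)/2 = 0.24 → q = 0.57×0.455×0.24 = 0.06224 m³/s
Q = Σ q = 3.724 m³/s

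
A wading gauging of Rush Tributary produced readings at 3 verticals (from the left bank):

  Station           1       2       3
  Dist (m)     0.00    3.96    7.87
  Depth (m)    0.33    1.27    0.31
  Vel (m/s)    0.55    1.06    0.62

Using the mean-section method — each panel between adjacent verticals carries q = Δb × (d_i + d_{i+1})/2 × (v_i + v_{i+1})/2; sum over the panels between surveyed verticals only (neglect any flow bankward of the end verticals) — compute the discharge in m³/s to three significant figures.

Panel 1-2: Δb = 3.96 m, d̄ = (0.33+1.27)/2 = 0.8, v̄ = (0.55+1.06)/2 = 0.805 → q = 3.96×0.8×0.805 = 2.550 m³/s
Panel 2-3: Δb = 3.91 m, d̄ = (1.27+0.31)/2 = 0.79, v̄ = (1.06+0.62)/2 = 0.84 → q = 3.91×0.79×0.84 = 2.595 m³/s
Q = Σ q = 5.145 m³/s

5.14 m³/s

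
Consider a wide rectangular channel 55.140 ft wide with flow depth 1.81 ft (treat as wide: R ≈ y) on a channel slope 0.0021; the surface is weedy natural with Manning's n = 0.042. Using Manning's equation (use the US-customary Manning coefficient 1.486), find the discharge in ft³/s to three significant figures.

240 ft³/s

A = b·y = 55.140 × 1.81 = 99.80 ft²
Wide channel: R ≈ y = 1.81 ft
Q = (1.486/n)·A·R^(2/3)·S^(1/2) = (1.486/0.042) × 99.80 × 1.810^(2/3) × 0.0021^(1/2) = 240.3 ft³/s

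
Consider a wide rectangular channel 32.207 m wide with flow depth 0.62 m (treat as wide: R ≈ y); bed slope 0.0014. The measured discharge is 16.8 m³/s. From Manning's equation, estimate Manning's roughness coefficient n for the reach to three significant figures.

0.0323

A = b·y = 32.207 × 0.62 = 19.97 m²
Wide channel: R ≈ y = 0.62 m
n = (1/Q)·A·R^(2/3)·S^(1/2) = (1/16.8) × 19.97 × 0.7271 × 0.03742 = 0.03234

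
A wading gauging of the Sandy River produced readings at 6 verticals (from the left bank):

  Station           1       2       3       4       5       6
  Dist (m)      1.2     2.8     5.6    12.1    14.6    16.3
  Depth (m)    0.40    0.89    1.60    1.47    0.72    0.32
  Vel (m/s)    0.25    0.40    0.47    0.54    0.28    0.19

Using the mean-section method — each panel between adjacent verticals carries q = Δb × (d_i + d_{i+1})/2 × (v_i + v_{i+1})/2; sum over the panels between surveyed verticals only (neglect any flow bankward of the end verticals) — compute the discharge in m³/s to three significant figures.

8.22 m³/s

Panel 1-2: Δb = 1.6 m, d̄ = (0.40+0.89)/2 = 0.645, v̄ = (0.25+0.40)/2 = 0.325 → q = 1.6×0.645×0.325 = 0.3354 m³/s
Panel 2-3: Δb = 2.8 m, d̄ = (0.89+1.60)/2 = 1.245, v̄ = (0.40+0.47)/2 = 0.435 → q = 2.8×1.245×0.435 = 1.516 m³/s
Panel 3-4: Δb = 6.5 m, d̄ = (1.60+1.47)/2 = 1.535, v̄ = (0.47+0.54)/2 = 0.505 → q = 6.5×1.535×0.505 = 5.039 m³/s
Panel 4-5: Δb = 2.5 m, d̄ = (1.47+0.72)/2 = 1.095, v̄ = (0.54+0.28)/2 = 0.41 → q = 2.5×1.095×0.41 = 1.122 m³/s
Panel 5-6: Δb = 1.7 m, d̄ = (0.72+0.32)/2 = 0.52, v̄ = (0.28+0.19)/2 = 0.235 → q = 1.7×0.52×0.235 = 0.2077 m³/s
Q = Σ q = 8.221 m³/s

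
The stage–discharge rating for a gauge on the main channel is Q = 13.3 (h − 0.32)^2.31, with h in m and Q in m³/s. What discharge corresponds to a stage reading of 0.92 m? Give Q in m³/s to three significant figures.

Q = 13.3 × (0.92 − 0.32)^2.31 = 13.3 × 0.6^2.31 = 4.087 m³/s

4.09 m³/s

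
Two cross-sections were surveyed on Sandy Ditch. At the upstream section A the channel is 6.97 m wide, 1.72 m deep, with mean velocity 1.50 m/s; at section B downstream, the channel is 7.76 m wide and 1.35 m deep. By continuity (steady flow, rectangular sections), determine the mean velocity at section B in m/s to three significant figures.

1.72 m/s

Q = A₁V₁ = (6.97×1.72) × 1.50 = 17.98 m³/s
A₂ = 7.76 × 1.35 = 10.48 m²
V₂ = Q/A₂ = 17.98/10.48 = 1.717 m/s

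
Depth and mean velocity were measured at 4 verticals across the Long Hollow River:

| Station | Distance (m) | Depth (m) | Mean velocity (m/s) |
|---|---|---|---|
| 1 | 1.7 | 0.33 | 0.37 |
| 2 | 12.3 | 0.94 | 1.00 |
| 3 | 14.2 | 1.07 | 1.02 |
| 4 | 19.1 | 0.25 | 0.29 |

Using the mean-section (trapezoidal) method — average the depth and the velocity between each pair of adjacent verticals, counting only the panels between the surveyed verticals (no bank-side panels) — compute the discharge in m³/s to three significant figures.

8.66 m³/s

Panel 1-2: Δb = 10.6 m, d̄ = (0.33+0.94)/2 = 0.635, v̄ = (0.37+1.00)/2 = 0.685 → q = 10.6×0.635×0.685 = 4.611 m³/s
Panel 2-3: Δb = 1.9 m, d̄ = (0.94+1.07)/2 = 1.005, v̄ = (1.00+1.02)/2 = 1.01 → q = 1.9×1.005×1.01 = 1.929 m³/s
Panel 3-4: Δb = 4.9 m, d̄ = (1.07+0.25)/2 = 0.66, v̄ = (1.02+0.29)/2 = 0.655 → q = 4.9×0.66×0.655 = 2.118 m³/s
Q = Σ q = 8.658 m³/s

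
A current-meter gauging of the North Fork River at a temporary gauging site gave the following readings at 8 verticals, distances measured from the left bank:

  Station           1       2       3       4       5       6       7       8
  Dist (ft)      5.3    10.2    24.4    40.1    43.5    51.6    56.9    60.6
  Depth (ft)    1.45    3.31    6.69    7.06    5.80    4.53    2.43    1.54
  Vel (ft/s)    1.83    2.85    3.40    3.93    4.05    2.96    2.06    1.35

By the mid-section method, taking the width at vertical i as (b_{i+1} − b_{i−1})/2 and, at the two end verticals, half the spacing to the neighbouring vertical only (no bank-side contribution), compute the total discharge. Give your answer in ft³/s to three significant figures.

953 ft³/s

w_1 = (10.2 − 5.3)/2 = 2.45 ft; q_1 = 1.83 × 1.45 × 2.45 = 6.501 ft³/s
w_2 = (24.4 − 5.3)/2 = 9.55 ft; q_2 = 2.85 × 3.31 × 9.55 = 90.09 ft³/s
w_3 = (40.1 − 10.2)/2 = 14.95 ft; q_3 = 3.40 × 6.69 × 14.95 = 340.1 ft³/s
w_4 = (43.5 − 24.4)/2 = 9.55 ft; q_4 = 3.93 × 7.06 × 9.55 = 265.0 ft³/s
w_5 = (51.6 − 40.1)/2 = 5.75 ft; q_5 = 4.05 × 5.80 × 5.75 = 135.1 ft³/s
w_6 = (56.9 − 43.5)/2 = 6.7 ft; q_6 = 2.96 × 4.53 × 6.7 = 89.84 ft³/s
w_7 = (60.6 − 51.6)/2 = 4.5 ft; q_7 = 2.06 × 2.43 × 4.5 = 22.53 ft³/s
w_8 = (60.6 − 56.9)/2 = 1.85 ft; q_8 = 1.35 × 1.54 × 1.85 = 3.846 ft³/s
Q = Σ qᵢ = 952.9 ft³/s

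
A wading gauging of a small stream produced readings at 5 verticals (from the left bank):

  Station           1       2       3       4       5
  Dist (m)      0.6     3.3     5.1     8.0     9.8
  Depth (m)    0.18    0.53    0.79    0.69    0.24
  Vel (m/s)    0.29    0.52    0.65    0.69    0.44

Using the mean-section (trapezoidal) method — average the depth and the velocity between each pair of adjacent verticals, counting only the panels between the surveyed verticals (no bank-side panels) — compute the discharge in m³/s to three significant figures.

2.99 m³/s

Panel 1-2: Δb = 2.7 m, d̄ = (0.18+0.53)/2 = 0.355, v̄ = (0.29+0.52)/2 = 0.405 → q = 2.7×0.355×0.405 = 0.3882 m³/s
Panel 2-3: Δb = 1.8 m, d̄ = (0.53+0.79)/2 = 0.66, v̄ = (0.52+0.65)/2 = 0.585 → q = 1.8×0.66×0.585 = 0.6950 m³/s
Panel 3-4: Δb = 2.9 m, d̄ = (0.79+0.69)/2 = 0.74, v̄ = (0.65+0.69)/2 = 0.67 → q = 2.9×0.74×0.67 = 1.438 m³/s
Panel 4-5: Δb = 1.8 m, d̄ = (0.69+0.24)/2 = 0.465, v̄ = (0.69+0.44)/2 = 0.565 → q = 1.8×0.465×0.565 = 0.4729 m³/s
Q = Σ q = 2.994 m³/s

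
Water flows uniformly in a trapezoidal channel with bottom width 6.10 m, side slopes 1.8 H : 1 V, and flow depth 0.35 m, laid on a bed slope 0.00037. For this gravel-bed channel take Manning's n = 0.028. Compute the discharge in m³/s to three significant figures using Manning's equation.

A = (b + z·y)·y = (6.10 + 1.8×0.35)×0.35 = 2.356 m²
P = b + 2y√(1+z²) = 6.10 + 2×0.35×√(1+1.8²) = 7.541 m
R = A/P = 2.356/7.541 = 0.3123 m
Q = (1/n)·A·R^(2/3)·S^(1/2) = (1/0.028) × 2.356 × 0.3123^(2/3) × 0.00037^(1/2) = 0.7449 m³/s

0.745 m³/s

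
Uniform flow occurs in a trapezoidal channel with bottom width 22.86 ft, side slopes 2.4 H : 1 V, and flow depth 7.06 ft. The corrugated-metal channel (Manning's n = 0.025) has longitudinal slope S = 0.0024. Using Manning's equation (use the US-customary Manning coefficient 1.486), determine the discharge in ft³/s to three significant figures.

2300 ft³/s

A = (b + z·y)·y = (22.86 + 2.4×7.06)×7.06 = 281.0 ft²
P = b + 2y√(1+z²) = 22.86 + 2×7.06×√(1+2.4²) = 59.57 ft
R = A/P = 281.0/59.57 = 4.717 ft
Q = (1.486/n)·A·R^(2/3)·S^(1/2) = (1.486/0.025) × 281.0 × 4.717^(2/3) × 0.0024^(1/2) = 2302 ft³/s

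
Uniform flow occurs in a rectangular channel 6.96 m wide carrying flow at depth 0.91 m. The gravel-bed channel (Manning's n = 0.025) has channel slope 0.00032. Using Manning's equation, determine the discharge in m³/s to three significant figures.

3.65 m³/s

A = b·y = 6.96 × 0.91 = 6.334 m²
P = b + 2y = 6.96 + 2×0.91 = 8.780 m
R = A/P = 6.334/8.780 = 0.7214 m
Q = (1/n)·A·R^(2/3)·S^(1/2) = (1/0.025) × 6.334 × 0.7214^(2/3) × 0.00032^(1/2) = 3.645 m³/s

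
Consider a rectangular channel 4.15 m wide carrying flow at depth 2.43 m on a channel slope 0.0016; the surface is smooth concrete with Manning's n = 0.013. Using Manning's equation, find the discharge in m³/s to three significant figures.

A = b·y = 4.15 × 2.43 = 10.08 m²
P = b + 2y = 4.15 + 2×2.43 = 9.010 m
R = A/P = 10.08/9.010 = 1.119 m
Q = (1/n)·A·R^(2/3)·S^(1/2) = (1/0.013) × 10.08 × 1.119^(2/3) × 0.0016^(1/2) = 33.45 m³/s

33.4 m³/s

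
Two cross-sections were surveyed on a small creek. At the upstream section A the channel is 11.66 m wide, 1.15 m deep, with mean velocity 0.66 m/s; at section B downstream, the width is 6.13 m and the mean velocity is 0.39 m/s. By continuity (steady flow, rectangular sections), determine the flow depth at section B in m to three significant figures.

Q = A₁V₁ = (11.66×1.15) × 0.66 = 8.850 m³/s
d₂ = Q/(b₂ V₂) = 8.850/(6.13×0.39) = 3.702 m

3.70 m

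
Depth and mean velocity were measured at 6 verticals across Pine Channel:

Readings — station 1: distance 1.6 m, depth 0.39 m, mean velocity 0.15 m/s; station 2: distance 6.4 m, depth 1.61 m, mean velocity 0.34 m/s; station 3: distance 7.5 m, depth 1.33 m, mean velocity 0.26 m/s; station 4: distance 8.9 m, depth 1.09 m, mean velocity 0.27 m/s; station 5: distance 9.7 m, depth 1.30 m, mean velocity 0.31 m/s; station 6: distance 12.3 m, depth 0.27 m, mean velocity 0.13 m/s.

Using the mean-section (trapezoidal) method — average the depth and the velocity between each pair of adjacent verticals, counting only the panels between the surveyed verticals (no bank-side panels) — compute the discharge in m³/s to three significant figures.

Panel 1-2: Δb = 4.8 m, d̄ = (0.39+1.61)/2 = 1, v̄ = (0.15+0.34)/2 = 0.245 → q = 4.8×1×0.245 = 1.176 m³/s
Panel 2-3: Δb = 1.1 m, d̄ = (1.61+1.33)/2 = 1.47, v̄ = (0.34+0.26)/2 = 0.3 → q = 1.1×1.47×0.3 = 0.4851 m³/s
Panel 3-4: Δb = 1.4 m, d̄ = (1.33+1.09)/2 = 1.21, v̄ = (0.26+0.27)/2 = 0.265 → q = 1.4×1.21×0.265 = 0.4489 m³/s
Panel 4-5: Δb = 0.8 m, d̄ = (1.09+1.30)/2 = 1.195, v̄ = (0.27+0.31)/2 = 0.29 → q = 0.8×1.195×0.29 = 0.2772 m³/s
Panel 5-6: Δb = 2.6 m, d̄ = (1.30+0.27)/2 = 0.785, v̄ = (0.31+0.13)/2 = 0.22 → q = 2.6×0.785×0.22 = 0.4490 m³/s
Q = Σ q = 2.836 m³/s

2.84 m³/s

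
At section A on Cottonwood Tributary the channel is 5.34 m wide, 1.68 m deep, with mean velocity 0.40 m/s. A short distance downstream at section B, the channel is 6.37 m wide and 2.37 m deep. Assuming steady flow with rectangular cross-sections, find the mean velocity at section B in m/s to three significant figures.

0.238 m/s

Q = A₁V₁ = (5.34×1.68) × 0.40 = 3.588 m³/s
A₂ = 6.37 × 2.37 = 15.10 m²
V₂ = Q/A₂ = 3.588/15.10 = 0.2377 m/s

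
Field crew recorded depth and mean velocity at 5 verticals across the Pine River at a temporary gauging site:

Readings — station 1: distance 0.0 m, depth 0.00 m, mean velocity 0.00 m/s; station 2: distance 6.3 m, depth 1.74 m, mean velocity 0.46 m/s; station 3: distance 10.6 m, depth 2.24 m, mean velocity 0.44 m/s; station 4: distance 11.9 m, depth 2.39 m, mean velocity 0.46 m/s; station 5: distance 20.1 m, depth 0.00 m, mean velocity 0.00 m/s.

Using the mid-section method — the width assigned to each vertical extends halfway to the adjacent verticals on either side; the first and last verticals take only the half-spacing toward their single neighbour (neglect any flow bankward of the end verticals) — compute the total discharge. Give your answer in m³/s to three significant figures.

w_2 = (10.6 − 0.0)/2 = 5.3 m; q_2 = 0.46 × 1.74 × 5.3 = 4.242 m³/s
w_3 = (11.9 − 6.3)/2 = 2.8 m; q_3 = 0.44 × 2.24 × 2.8 = 2.760 m³/s
w_4 = (20.1 − 10.6)/2 = 4.75 m; q_4 = 0.46 × 2.39 × 4.75 = 5.222 m³/s
Stations 1, 5 contribute zero (depth or velocity is 0).
Q = Σ qᵢ = 12.22 m³/s

12.2 m³/s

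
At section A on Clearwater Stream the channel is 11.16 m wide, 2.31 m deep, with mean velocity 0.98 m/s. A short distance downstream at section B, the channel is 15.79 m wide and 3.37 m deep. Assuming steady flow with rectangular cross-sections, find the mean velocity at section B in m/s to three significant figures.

Q = A₁V₁ = (11.16×2.31) × 0.98 = 25.26 m³/s
A₂ = 15.79 × 3.37 = 53.21 m²
V₂ = Q/A₂ = 25.26/53.21 = 0.4748 m/s

0.475 m/s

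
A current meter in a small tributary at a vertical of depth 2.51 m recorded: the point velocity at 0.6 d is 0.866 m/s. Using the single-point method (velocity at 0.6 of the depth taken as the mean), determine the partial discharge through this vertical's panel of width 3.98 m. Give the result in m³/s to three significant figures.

8.65 m³/s

v̄ = v₀.₆ = 0.866 m/s
q = v̄ × d × w = 0.8660 × 2.51 × 3.98 = 8.651 m³/s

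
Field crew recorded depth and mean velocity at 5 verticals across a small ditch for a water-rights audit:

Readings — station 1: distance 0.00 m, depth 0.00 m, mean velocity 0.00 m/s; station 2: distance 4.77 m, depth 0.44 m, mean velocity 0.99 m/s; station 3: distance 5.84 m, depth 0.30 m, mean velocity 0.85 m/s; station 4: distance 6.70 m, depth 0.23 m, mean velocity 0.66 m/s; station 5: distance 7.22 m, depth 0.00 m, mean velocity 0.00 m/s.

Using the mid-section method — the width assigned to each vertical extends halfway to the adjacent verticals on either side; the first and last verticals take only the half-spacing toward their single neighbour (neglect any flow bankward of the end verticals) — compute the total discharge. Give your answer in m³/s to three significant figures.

1.62 m³/s

w_2 = (5.84 − 0.00)/2 = 2.92 m; q_2 = 0.99 × 0.44 × 2.92 = 1.272 m³/s
w_3 = (6.70 − 4.77)/2 = 0.965 m; q_3 = 0.85 × 0.30 × 0.965 = 0.2461 m³/s
w_4 = (7.22 − 5.84)/2 = 0.69 m; q_4 = 0.66 × 0.23 × 0.69 = 0.1047 m³/s
Stations 1, 5 contribute zero (depth or velocity is 0).
Q = Σ qᵢ = 1.623 m³/s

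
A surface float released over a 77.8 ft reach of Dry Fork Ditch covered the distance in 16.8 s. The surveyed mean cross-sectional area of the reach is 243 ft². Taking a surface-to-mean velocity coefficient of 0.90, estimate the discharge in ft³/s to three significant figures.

v_surface = L / t̄ = 77.8 / 16.8 = 4.631 ft/s
v_mean = 0.90 × 4.631 = 4.168 ft/s
Q = A × v_mean = 243 × 4.168 = 1013 ft³/s

1010 ft³/s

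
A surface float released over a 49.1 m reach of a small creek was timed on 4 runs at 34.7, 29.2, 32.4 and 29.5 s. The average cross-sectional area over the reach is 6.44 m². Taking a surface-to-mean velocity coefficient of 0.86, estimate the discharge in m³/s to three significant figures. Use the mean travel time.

t̄ = (34.7 + 29.2 + 32.4 + 29.5) / 4 = 31.45 s
v_surface = L / t̄ = 49.1 / 31.45 = 1.561 m/s
v_mean = 0.86 × 1.561 = 1.343 m/s
Q = A × v_mean = 6.44 × 1.343 = 8.647 m³/s

8.65 m³/s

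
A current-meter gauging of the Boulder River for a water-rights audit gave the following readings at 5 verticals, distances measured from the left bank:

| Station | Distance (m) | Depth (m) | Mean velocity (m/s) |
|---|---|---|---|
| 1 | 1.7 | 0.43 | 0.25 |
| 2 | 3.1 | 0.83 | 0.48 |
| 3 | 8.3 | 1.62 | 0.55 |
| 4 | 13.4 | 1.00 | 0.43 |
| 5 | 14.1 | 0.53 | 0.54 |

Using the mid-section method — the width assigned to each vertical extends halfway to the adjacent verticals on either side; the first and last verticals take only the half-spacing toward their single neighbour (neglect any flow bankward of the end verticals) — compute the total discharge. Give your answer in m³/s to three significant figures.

w_1 = (3.1 − 1.7)/2 = 0.7 m; q_1 = 0.25 × 0.43 × 0.7 = 0.07525 m³/s
w_2 = (8.3 − 1.7)/2 = 3.3 m; q_2 = 0.48 × 0.83 × 3.3 = 1.315 m³/s
w_3 = (13.4 − 3.1)/2 = 5.15 m; q_3 = 0.55 × 1.62 × 5.15 = 4.589 m³/s
w_4 = (14.1 − 8.3)/2 = 2.9 m; q_4 = 0.43 × 1.00 × 2.9 = 1.247 m³/s
w_5 = (14.1 − 13.4)/2 = 0.35 m; q_5 = 0.54 × 0.53 × 0.35 = 0.1002 m³/s
Q = Σ qᵢ = 7.326 m³/s

7.33 m³/s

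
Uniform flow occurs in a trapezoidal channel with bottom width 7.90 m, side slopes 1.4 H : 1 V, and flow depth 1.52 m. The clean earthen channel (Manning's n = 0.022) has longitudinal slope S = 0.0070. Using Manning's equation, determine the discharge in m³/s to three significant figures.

64.0 m³/s

A = (b + z·y)·y = (7.90 + 1.4×1.52)×1.52 = 15.24 m²
P = b + 2y√(1+z²) = 7.90 + 2×1.52×√(1+1.4²) = 13.13 m
R = A/P = 15.24/13.13 = 1.161 m
Q = (1/n)·A·R^(2/3)·S^(1/2) = (1/0.022) × 15.24 × 1.161^(2/3) × 0.0070^(1/2) = 64.03 m³/s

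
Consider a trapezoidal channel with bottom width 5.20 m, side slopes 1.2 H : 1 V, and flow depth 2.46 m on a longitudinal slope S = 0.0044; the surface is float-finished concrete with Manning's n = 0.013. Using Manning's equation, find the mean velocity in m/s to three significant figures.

6.85 m/s

A = (b + z·y)·y = (5.20 + 1.2×2.46)×2.46 = 20.05 m²
P = b + 2y√(1+z²) = 5.20 + 2×2.46×√(1+1.2²) = 12.89 m
R = A/P = 20.05/12.89 = 1.556 m
Q = (1/n)·A·R^(2/3)·S^(1/2) = (1/0.013) × 20.05 × 1.556^(2/3) × 0.0044^(1/2) = 137.4 m³/s
V = Q/A = 137.4/20.05 = 6.853 m/s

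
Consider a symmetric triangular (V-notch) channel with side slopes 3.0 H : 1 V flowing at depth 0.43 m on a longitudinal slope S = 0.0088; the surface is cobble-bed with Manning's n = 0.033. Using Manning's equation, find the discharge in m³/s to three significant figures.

A = z·y² = 3.0×0.43² = 0.5547 m²
P = 2y√(1+z²) = 2×0.43×√(1+3.0²) = 2.720 m
R = A/P = 0.5547/2.720 = 0.2040 m
Q = (1/n)·A·R^(2/3)·S^(1/2) = (1/0.033) × 0.5547 × 0.2040^(2/3) × 0.0088^(1/2) = 0.5464 m³/s

0.546 m³/s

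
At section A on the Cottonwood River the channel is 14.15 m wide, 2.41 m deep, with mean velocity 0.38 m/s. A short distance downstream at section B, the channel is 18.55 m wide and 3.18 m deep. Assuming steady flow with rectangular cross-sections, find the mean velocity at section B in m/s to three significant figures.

0.220 m/s

Q = A₁V₁ = (14.15×2.41) × 0.38 = 12.96 m³/s
A₂ = 18.55 × 3.18 = 58.99 m²
V₂ = Q/A₂ = 12.96/58.99 = 0.2197 m/s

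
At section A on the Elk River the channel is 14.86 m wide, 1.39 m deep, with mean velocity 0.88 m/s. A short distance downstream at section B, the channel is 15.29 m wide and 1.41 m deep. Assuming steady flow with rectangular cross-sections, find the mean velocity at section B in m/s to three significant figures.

Q = A₁V₁ = (14.86×1.39) × 0.88 = 18.18 m³/s
A₂ = 15.29 × 1.41 = 21.56 m²
V₂ = Q/A₂ = 18.18/21.56 = 0.8431 m/s

0.843 m/s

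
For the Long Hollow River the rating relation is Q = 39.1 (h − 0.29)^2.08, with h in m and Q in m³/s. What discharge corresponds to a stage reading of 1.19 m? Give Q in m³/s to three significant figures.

Q = 39.1 × (1.19 − 0.29)^2.08 = 39.1 × 0.9^2.08 = 31.41 m³/s

31.4 m³/s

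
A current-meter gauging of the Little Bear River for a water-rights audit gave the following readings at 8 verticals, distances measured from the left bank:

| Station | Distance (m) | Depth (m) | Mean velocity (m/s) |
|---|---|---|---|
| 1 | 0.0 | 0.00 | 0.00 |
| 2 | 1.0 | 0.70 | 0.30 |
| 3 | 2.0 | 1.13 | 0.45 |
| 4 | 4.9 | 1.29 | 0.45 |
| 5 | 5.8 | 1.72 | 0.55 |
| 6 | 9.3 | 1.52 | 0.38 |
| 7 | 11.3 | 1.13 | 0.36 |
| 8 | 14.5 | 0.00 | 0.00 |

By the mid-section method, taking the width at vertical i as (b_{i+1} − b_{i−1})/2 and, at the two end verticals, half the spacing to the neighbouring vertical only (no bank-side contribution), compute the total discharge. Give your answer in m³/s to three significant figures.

7.03 m³/s

w_2 = (2.0 − 0.0)/2 = 1 m; q_2 = 0.30 × 0.70 × 1 = 0.2100 m³/s
w_3 = (4.9 − 1.0)/2 = 1.95 m; q_3 = 0.45 × 1.13 × 1.95 = 0.9916 m³/s
w_4 = (5.8 − 2.0)/2 = 1.9 m; q_4 = 0.45 × 1.29 × 1.9 = 1.103 m³/s
w_5 = (9.3 − 4.9)/2 = 2.2 m; q_5 = 0.55 × 1.72 × 2.2 = 2.081 m³/s
w_6 = (11.3 − 5.8)/2 = 2.75 m; q_6 = 0.38 × 1.52 × 2.75 = 1.588 m³/s
w_7 = (14.5 − 9.3)/2 = 2.6 m; q_7 = 0.36 × 1.13 × 2.6 = 1.058 m³/s
Stations 1, 8 contribute zero (depth or velocity is 0).
Q = Σ qᵢ = 7.032 m³/s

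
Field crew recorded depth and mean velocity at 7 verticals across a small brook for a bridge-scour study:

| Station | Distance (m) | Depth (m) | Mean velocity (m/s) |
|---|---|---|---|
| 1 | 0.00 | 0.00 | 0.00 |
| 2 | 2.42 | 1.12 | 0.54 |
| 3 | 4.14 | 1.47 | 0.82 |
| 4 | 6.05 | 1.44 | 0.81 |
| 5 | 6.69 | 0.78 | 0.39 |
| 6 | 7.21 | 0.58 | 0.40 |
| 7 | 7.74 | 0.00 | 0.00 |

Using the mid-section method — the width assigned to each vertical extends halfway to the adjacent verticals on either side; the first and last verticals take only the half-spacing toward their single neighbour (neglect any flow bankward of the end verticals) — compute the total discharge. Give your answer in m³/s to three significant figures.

5.23 m³/s

w_2 = (4.14 − 0.00)/2 = 2.07 m; q_2 = 0.54 × 1.12 × 2.07 = 1.252 m³/s
w_3 = (6.05 − 2.42)/2 = 1.815 m; q_3 = 0.82 × 1.47 × 1.815 = 2.188 m³/s
w_4 = (6.69 − 4.14)/2 = 1.275 m; q_4 = 0.81 × 1.44 × 1.275 = 1.487 m³/s
w_5 = (7.21 − 6.05)/2 = 0.58 m; q_5 = 0.39 × 0.78 × 0.58 = 0.1764 m³/s
w_6 = (7.74 − 6.69)/2 = 0.525 m; q_6 = 0.40 × 0.58 × 0.525 = 0.1218 m³/s
Stations 1, 7 contribute zero (depth or velocity is 0).
Q = Σ qᵢ = 5.225 m³/s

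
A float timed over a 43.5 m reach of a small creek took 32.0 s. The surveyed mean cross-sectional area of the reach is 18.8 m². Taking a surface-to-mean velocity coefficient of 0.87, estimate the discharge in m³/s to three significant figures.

22.2 m³/s

v_surface = L / t̄ = 43.5 / 32 = 1.359 m/s
v_mean = 0.87 × 1.359 = 1.183 m/s
Q = A × v_mean = 18.8 × 1.183 = 22.23 m³/s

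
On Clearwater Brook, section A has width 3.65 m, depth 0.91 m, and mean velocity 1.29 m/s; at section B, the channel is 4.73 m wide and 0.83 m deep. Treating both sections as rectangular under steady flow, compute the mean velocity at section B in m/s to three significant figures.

1.09 m/s

Q = A₁V₁ = (3.65×0.91) × 1.29 = 4.285 m³/s
A₂ = 4.73 × 0.83 = 3.926 m²
V₂ = Q/A₂ = 4.285/3.926 = 1.091 m/s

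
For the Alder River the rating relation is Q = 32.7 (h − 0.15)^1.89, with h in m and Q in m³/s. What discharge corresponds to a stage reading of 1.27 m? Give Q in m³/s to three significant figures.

Q = 32.7 × (1.27 − 0.15)^1.89 = 32.7 × 1.12^1.89 = 40.51 m³/s

40.5 m³/s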